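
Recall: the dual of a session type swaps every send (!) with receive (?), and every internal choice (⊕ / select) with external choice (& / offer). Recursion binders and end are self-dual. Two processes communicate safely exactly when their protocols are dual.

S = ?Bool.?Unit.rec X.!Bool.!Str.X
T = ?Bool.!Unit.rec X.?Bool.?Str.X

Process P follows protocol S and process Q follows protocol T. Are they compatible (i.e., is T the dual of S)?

NO

?Bool ‖ ?Bool  ✗ same direction on both sides — not dual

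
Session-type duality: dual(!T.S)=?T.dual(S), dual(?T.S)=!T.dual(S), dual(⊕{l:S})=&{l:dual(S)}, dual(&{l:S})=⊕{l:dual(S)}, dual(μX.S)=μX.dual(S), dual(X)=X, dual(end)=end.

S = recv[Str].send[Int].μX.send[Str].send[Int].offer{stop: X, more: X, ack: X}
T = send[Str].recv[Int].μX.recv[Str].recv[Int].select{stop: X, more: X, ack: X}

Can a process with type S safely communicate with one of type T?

YES

recv[Str] ‖ send[Str]  ok
  send[Int] ‖ recv[Int]  ok
    μX ‖ μX  ok (binder kept)
      send[Str] ‖ recv[Str]  ok
        send[Int] ‖ recv[Int]  ok
          offer{stop,more,ack} ‖ select{stop,more,ack}  ok labels match
            • stop:
              X ‖ X  ok
            • more:
              X ‖ X  ok
            • ack:
              X ‖ X  ok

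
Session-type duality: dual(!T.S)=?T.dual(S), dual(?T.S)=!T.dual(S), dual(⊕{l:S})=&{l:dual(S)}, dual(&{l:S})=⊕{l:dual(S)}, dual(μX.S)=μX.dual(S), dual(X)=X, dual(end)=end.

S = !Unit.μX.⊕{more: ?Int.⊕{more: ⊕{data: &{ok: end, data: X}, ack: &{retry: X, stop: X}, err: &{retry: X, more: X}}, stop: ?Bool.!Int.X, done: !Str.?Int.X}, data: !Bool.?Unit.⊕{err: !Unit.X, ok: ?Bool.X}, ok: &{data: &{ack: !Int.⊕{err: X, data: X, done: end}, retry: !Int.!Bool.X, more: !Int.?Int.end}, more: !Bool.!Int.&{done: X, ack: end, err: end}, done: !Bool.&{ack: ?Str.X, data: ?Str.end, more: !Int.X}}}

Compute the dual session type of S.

?Unit.μX.&{more: !Int.&{more: &{data: ⊕{ok: end, data: X}, ack: ⊕{retry: X, stop: X}, err: ⊕{retry: X, more: X}}, stop: !Bool.?Int.X, done: ?Str.!Int.X}, data: ?Bool.!Unit.&{err: ?Unit.X, ok: !Bool.X}, ok: ⊕{data: ⊕{ack: ?Int.&{err: X, data: X, done: end}, retry: ?Int.?Bool.X, more: ?Int.!Int.end}, more: ?Bool.?Int.⊕{done: X, ack: end, err: end}, done: ?Bool.⊕{ack: !Str.X, data: !Str.end, more: ?Int.X}}}

!Unit ↦ ?Unit
  μX ↦ μX  (rec unchanged)
    ⊕{more,data,ok} ↦ &{more,data,ok}  (internal→external)
      [more]
        ?Int ↦ !Int
          ⊕{more,stop,done} ↦ &{more,stop,done}  (internal→external)
            [more]
              ⊕{data,ack,err} ↦ &{data,ack,err}  (internal→external)
                [data]
                  &{ok,data} ↦ ⊕{ok,data}  (&→⊕)
                    [ok]
                      end ↦ end
                    [data]
                      X ↦ X
                [ack]
                  &{retry,stop} ↦ ⊕{retry,stop}  (&→⊕)
                    [retry]
                      X ↦ X
                    [stop]
                      X ↦ X
                [err]
                  &{retry,more} ↦ ⊕{retry,more}  (&→⊕)
                    [retry]
                      X ↦ X
                    [more]
                      X ↦ X
            [stop]
              ?Bool ↦ !Bool
                !Int ↦ ?Int
                  X ↦ X
            [done]
              !Str ↦ ?Str
                ?Int ↦ !Int
                  X ↦ X
      [data]
        !Bool ↦ ?Bool
          ?Unit ↦ !Unit
            ⊕{err,ok} ↦ &{err,ok}  (internal→external)
              [err]
                !Unit ↦ ?Unit
                  X ↦ X
              [ok]
                ?Bool ↦ !Bool
                  X ↦ X
      [ok]
        &{data,more,done} ↦ ⊕{data,more,done}  (&→⊕)
          [data]
            &{ack,retry,more} ↦ ⊕{ack,retry,more}  (&→⊕)
              [ack]
                !Int ↦ ?Int
                  ⊕{err,data,done} ↦ &{err,data,done}  (internal→external)
                    [err]
                      X ↦ X
                    [data]
                      X ↦ X
                    [done]
                      end ↦ end
              [retry]
                !Int ↦ ?Int
                  !Bool ↦ ?Bool
                    X ↦ X
              [more]
                !Int ↦ ?Int
                  ?Int ↦ !Int
                    end ↦ end
          [more]
            !Bool ↦ ?Bool
              !Int ↦ ?Int
                &{done,ack,err} ↦ ⊕{done,ack,err}  (&→⊕)
                  [done]
                    X ↦ X
                  [ack]
                    end ↦ end
                  [err]
                    end ↦ end
          [done]
            !Bool ↦ ?Bool
              &{ack,data,more} ↦ ⊕{ack,data,more}  (&→⊕)
                [ack]
                  ?Str ↦ !Str
                    X ↦ X
                [data]
                  ?Str ↦ !Str
                    end ↦ end
                [more]
                  !Int ↦ ?Int
                    X ↦ X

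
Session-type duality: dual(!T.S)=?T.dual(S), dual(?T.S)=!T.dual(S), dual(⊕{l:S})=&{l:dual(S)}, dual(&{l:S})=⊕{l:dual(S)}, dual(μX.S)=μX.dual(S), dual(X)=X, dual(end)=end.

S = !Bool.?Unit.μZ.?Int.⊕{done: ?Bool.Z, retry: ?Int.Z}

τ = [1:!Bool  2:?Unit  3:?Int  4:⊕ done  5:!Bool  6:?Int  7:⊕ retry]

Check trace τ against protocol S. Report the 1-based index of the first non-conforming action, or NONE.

step 1: !Bool  match  now at ?Unit.μZ.…
step 2: ?Unit  match  now at μZ.…
step 3: ?Int  match  now at ⊕{done: ?Bool.μZ.…, retry: ?Int.μZ.…}
step 4: ⊕ done  match  now at ?Bool.μZ.…
step 5: got !Bool, protocol expects ?Bool  ✗

5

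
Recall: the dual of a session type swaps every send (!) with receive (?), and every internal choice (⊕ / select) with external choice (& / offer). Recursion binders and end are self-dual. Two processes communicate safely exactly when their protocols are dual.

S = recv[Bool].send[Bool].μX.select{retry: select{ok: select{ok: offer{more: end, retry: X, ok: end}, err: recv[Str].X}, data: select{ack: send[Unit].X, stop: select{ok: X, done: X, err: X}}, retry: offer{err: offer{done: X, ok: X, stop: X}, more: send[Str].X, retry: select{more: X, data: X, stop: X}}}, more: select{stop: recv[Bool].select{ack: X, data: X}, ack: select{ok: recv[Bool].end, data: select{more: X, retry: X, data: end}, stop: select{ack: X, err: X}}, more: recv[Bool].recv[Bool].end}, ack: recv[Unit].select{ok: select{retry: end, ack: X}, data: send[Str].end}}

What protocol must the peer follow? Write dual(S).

recv[Bool] → send[Bool]
  send[Bool] → recv[Bool]
    μX → μX  (rec unchanged)
      select{retry,more,ack} → offer{retry,more,ack}  (⊕→&)
        [retry]
          select{ok,data,retry} → offer{ok,data,retry}  (⊕→&)
            [ok]
              select{ok,err} → offer{ok,err}  (⊕→&)
                [ok]
                  offer{more,retry,ok} → select{more,retry,ok}  (external→internal)
                    [more]
                      end self-dual
                    [retry]
                      X self-dual
                    [ok]
                      end self-dual
                [err]
                  recv[Str] → send[Str]
                    X self-dual
            [data]
              select{ack,stop} → offer{ack,stop}  (⊕→&)
                [ack]
                  send[Unit] → recv[Unit]
                    X self-dual
                [stop]
                  select{ok,done,err} → offer{ok,done,err}  (⊕→&)
                    [ok]
                      X self-dual
                    [done]
                      X self-dual
                    [err]
                      X self-dual
            [retry]
              offer{err,more,retry} → select{err,more,retry}  (external→internal)
                [err]
                  offer{done,ok,stop} → select{done,ok,stop}  (external→internal)
                    [done]
                      X self-dual
                    [ok]
                      X self-dual
                    [stop]
                      X self-dual
                [more]
                  send[Str] → recv[Str]
                    X self-dual
                [retry]
                  select{more,data,stop} → offer{more,data,stop}  (⊕→&)
                    [more]
                      X self-dual
                    [data]
                      X self-dual
                    [stop]
                      X self-dual
        [more]
          select{stop,ack,more} → offer{stop,ack,more}  (⊕→&)
            [stop]
              recv[Bool] → send[Bool]
                select{ack,data} → offer{ack,data}  (⊕→&)
                  [ack]
                    X self-dual
                  [data]
                    X self-dual
            [ack]
              select{ok,data,stop} → offer{ok,data,stop}  (⊕→&)
                [ok]
                  recv[Bool] → send[Bool]
                    end self-dual
                [data]
                  select{more,retry,data} → offer{more,retry,data}  (⊕→&)
                    [more]
                      X self-dual
                    [retry]
                      X self-dual
                    [data]
                      end self-dual
                [stop]
                  select{ack,err} → offer{ack,err}  (⊕→&)
                    [ack]
                      X self-dual
                    [err]
                      X self-dual
            [more]
              recv[Bool] → send[Bool]
                recv[Bool] → send[Bool]
                  end self-dual
        [ack]
          recv[Unit] → send[Unit]
            select{ok,data} → offer{ok,data}  (⊕→&)
              [ok]
                select{retry,ack} → offer{retry,ack}  (⊕→&)
                  [retry]
                    end self-dual
                  [ack]
                    X self-dual
              [data]
                send[Str] → recv[Str]
                  end self-dual

send[Bool].recv[Bool].μX.offer{retry: offer{ok: offer{ok: select{more: end, retry: X, ok: end}, err: send[Str].X}, data: offer{ack: recv[Unit].X, stop: offer{ok: X, done: X, err: X}}, retry: select{err: select{done: X, ok: X, stop: X}, more: recv[Str].X, retry: offer{more: X, data: X, stop: X}}}, more: offer{stop: send[Bool].offer{ack: X, data: X}, ack: offer{ok: send[Bool].end, data: offer{more: X, retry: X, data: end}, stop: offer{ack: X, err: X}}, more: send[Bool].send[Bool].end}, ack: send[Unit].offer{ok: offer{retry: end, ack: X}, data: recv[Str].end}}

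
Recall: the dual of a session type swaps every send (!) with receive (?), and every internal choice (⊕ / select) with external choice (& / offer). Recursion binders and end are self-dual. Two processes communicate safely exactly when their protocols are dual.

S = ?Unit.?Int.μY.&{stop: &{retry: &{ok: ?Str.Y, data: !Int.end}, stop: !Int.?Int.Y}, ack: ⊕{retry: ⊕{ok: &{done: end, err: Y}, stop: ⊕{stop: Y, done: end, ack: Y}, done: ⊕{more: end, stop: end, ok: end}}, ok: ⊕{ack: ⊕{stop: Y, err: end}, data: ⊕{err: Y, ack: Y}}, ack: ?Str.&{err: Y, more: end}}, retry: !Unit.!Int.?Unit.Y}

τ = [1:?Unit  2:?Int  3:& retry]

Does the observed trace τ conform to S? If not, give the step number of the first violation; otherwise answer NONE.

@1 ?Unit  ok  state: ?Int.μY.…
@2 ?Int  ok  state: μY.…
@3 & retry  ok  state: !Unit.!Int.?Unit.μY.…
trace exhausted — no violation

NONE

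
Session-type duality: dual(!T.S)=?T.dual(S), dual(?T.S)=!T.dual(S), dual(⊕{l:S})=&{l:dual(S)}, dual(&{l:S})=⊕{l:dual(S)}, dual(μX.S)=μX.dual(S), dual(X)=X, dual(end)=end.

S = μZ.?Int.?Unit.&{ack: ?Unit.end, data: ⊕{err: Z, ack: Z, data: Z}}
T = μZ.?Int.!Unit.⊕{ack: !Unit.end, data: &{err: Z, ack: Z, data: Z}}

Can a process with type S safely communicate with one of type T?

μZ vs μZ  match (rec unchanged)
  ?Int vs ?Int  ✗ same direction on both sides — not dual

NO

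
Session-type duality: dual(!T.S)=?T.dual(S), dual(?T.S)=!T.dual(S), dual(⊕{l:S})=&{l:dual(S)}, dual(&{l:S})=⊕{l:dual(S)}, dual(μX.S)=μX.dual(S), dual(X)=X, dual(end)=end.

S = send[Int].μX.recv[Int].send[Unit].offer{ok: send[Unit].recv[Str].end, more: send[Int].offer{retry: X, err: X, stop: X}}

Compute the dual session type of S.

send[Int] = recv[Int]
  μX = μX  (μ self-dual)
    recv[Int] = send[Int]
      send[Unit] = recv[Unit]
        offer{ok,more} = select{ok,more}  (offer→select)
          case ok:
            send[Unit] = recv[Unit]
              recv[Str] = send[Str]
                dual(end) = end
          case more:
            send[Int] = recv[Int]
              offer{retry,err,stop} = select{retry,err,stop}  (offer→select)
                case retry:
                  dual(X) = X
                case err:
                  dual(X) = X
                case stop:
                  dual(X) = X

recv[Int].μX.send[Int].recv[Unit].select{ok: recv[Unit].send[Str].end, more: recv[Int].select{retry: X, err: X, stop: X}}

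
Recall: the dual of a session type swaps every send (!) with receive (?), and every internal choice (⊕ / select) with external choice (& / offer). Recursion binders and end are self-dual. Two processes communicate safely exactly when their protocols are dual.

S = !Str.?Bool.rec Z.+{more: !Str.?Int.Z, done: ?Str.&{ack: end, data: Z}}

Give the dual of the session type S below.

!Str = ?Str
  ?Bool = !Bool
    rec Z = rec Z  (rec unchanged)
      +{more,done} = &{more,done}  (select→offer)
        [more]
          !Str = ?Str
            ?Int = !Int
              dual(Z) = Z
        [done]
          ?Str = !Str
            &{ack,data} = +{ack,data}  (external→internal)
              [ack]
                dual(end) = end
              [data]
                dual(Z) = Z

?Str.!Bool.rec Z.&{more: ?Str.!Int.Z, done: !Str.+{ack: end, data: Z}}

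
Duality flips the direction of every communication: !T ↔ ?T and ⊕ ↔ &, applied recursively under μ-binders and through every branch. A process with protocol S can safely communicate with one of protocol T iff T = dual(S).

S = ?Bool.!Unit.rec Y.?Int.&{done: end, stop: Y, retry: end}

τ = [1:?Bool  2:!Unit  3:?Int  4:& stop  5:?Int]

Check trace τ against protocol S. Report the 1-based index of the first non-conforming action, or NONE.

NONE

[1] ?Bool  ok  residual = !Unit.rec Y.…
[2] !Unit  ok  residual = rec Y.…
[3] ?Int  ok  residual = &{done: end, stop: rec Y.…, retry: end}
[4] & stop  ok  residual = rec Y.…
[5] ?Int  ok  residual = &{done: end, stop: rec Y.…, retry: end}
trace exhausted — no violation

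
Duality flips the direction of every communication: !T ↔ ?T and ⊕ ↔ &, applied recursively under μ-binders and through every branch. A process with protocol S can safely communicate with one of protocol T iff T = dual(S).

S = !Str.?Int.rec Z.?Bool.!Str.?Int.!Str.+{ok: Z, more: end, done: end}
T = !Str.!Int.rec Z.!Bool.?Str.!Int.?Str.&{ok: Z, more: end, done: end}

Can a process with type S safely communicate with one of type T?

!Str | !Str  ✗ same direction on both sides — not dual

NO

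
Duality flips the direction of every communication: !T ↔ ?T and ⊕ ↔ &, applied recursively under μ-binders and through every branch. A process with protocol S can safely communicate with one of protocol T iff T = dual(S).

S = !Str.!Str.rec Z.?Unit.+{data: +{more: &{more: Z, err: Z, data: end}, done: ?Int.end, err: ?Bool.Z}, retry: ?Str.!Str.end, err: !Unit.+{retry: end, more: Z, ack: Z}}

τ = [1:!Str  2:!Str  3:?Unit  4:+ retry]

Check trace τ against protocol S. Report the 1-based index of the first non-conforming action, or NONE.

NONE

step 1: !Str  ✓  now at !Str.rec Z.…
step 2: !Str  ✓  now at rec Z.…
step 3: ?Unit  ✓  now at +{data: +{more: &{more: rec Z.…, err: rec Z.…, data: end}, done: ?Int.end, err: ?Bool.rec Z.…}, retry: ?Str.!Str.end, err: !Unit.+{retry: end, more: rec Z.…, ack: rec Z.…}}
step 4: + retry  ✓  now at ?Str.!Str.end
τ conforms to S (length 4)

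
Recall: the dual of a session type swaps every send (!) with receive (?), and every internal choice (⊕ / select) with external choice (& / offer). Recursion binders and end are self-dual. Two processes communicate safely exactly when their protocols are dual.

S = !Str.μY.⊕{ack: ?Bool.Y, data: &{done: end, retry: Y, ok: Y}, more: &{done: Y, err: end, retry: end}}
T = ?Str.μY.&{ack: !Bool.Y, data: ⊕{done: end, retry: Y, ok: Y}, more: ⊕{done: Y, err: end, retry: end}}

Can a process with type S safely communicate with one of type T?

YES

!Str | ?Str  ✓
  μY | μY  ✓ (binder kept)
    ⊕{ack,data,more} | &{ack,data,more}  ✓ labels match
      • ack:
        ?Bool | !Bool  ✓
          Y | Y  ✓
      • data:
        &{done,retry,ok} | ⊕{done,retry,ok}  ✓ labels match
          • done:
            end | end  ✓
          • retry:
            Y | Y  ✓
          • ok:
            Y | Y  ✓
      • more:
        &{done,err,retry} | ⊕{done,err,retry}  ✓ labels match
          • done:
            Y | Y  ✓
          • err:
            end | end  ✓
          • retry:
            end | end  ✓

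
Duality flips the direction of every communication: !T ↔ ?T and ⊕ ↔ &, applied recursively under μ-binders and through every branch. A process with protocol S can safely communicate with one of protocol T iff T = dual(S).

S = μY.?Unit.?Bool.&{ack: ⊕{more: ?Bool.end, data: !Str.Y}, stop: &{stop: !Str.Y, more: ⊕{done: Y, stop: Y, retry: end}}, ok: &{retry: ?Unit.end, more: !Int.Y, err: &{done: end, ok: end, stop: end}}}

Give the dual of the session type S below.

μY = μY  (rec unchanged)
  ?Unit = !Unit
    ?Bool = !Bool
      &{ack,stop,ok} = ⊕{ack,stop,ok}  (&→⊕)
        • ack:
          ⊕{more,data} = &{more,data}  (select→offer)
            • more:
              ?Bool = !Bool
                end self-dual
            • data:
              !Str = ?Str
                Y self-dual
        • stop:
          &{stop,more} = ⊕{stop,more}  (&→⊕)
            • stop:
              !Str = ?Str
                Y self-dual
            • more:
              ⊕{done,stop,retry} = &{done,stop,retry}  (select→offer)
                • done:
                  Y self-dual
                • stop:
                  Y self-dual
                • retry:
                  end self-dual
        • ok:
          &{retry,more,err} = ⊕{retry,more,err}  (&→⊕)
            • retry:
              ?Unit = !Unit
                end self-dual
            • more:
              !Int = ?Int
                Y self-dual
            • err:
              &{done,ok,stop} = ⊕{done,ok,stop}  (&→⊕)
                • done:
                  end self-dual
                • ok:
                  end self-dual
                • stop:
                  end self-dual

μY.!Unit.!Bool.⊕{ack: &{more: !Bool.end, data: ?Str.Y}, stop: ⊕{stop: ?Str.Y, more: &{done: Y, stop: Y, retry: end}}, ok: ⊕{retry: !Unit.end, more: ?Int.Y, err: ⊕{done: end, ok: end, stop: end}}}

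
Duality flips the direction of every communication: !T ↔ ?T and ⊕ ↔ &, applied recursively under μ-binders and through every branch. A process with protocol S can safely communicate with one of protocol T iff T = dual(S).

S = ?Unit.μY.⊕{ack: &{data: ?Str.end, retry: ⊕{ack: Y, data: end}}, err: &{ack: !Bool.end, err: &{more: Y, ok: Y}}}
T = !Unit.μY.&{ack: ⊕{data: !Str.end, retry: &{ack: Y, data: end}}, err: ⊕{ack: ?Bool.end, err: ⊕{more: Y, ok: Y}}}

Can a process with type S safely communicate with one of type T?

?Unit | !Unit  match
  μY | μY  match (binder kept)
    ⊕{ack,err} | &{ack,err}  match label sets agree
      [ack]
        &{data,retry} | ⊕{data,retry}  match label sets agree
          [data]
            ?Str | !Str  match
              end | end  match
          [retry]
            ⊕{ack,data} | &{ack,data}  match label sets agree
              [ack]
                Y | Y  match
              [data]
                end | end  match
      [err]
        &{ack,err} | ⊕{ack,err}  match label sets agree
          [ack]
            !Bool | ?Bool  match
              end | end  match
          [err]
            &{more,ok} | ⊕{more,ok}  match label sets agree
              [more]
                Y | Y  match
              [ok]
                Y | Y  match

YES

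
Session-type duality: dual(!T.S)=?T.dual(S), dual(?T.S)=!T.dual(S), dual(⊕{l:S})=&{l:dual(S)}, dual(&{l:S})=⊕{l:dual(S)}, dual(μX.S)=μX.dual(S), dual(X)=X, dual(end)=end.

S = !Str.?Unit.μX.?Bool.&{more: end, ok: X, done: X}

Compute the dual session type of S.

!Str ↦ ?Str
  ?Unit ↦ !Unit
    μX ↦ μX  (μ self-dual)
      ?Bool ↦ !Bool
        &{more,ok,done} ↦ ⊕{more,ok,done}  (&→⊕)
          case more:
            dual(end) = end
          case ok:
            dual(X) = X
          case done:
            dual(X) = X

?Str.!Unit.μX.!Bool.⊕{more: end, ok: X, done: X}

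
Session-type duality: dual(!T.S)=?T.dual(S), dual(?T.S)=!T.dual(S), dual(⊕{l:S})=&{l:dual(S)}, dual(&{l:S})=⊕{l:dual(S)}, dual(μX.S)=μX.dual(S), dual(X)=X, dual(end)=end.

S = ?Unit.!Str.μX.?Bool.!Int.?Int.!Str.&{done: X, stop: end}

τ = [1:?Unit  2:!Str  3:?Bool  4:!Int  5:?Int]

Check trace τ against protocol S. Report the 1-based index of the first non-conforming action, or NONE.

[1] ?Unit  match  now at !Str.μX.…
[2] !Str  match  now at μX.…
[3] ?Bool  match  now at !Int.?Int.!Str.&{done: μX.…, stop: end}
[4] !Int  match  now at ?Int.!Str.&{done: μX.…, stop: end}
[5] ?Int  match  now at !Str.&{done: μX.…, stop: end}
τ conforms to S (length 5)

NONE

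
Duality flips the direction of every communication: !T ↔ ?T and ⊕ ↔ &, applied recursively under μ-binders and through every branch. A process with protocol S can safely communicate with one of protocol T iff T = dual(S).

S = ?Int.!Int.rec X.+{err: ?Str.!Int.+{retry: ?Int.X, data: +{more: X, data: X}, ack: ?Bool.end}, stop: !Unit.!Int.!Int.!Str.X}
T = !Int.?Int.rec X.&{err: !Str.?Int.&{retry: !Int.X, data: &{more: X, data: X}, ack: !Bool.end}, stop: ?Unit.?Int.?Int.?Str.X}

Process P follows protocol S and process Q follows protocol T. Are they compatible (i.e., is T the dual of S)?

YES

?Int vs !Int  match
  !Int vs ?Int  match
    rec X vs rec X  match (μ self-dual)
      +{err,stop} vs &{err,stop}  match labels match
        • err:
          ?Str vs !Str  match
            !Int vs ?Int  match
              +{retry,data,ack} vs &{retry,data,ack}  match labels match
                • retry:
                  ?Int vs !Int  match
                    X vs X  match
                • data:
                  +{more,data} vs &{more,data}  match labels match
                    • more:
                      X vs X  match
                    • data:
                      X vs X  match
                • ack:
                  ?Bool vs !Bool  match
                    end vs end  match
        • stop:
          !Unit vs ?Unit  match
            !Int vs ?Int  match
              !Int vs ?Int  match
                !Str vs ?Str  match
                  X vs X  match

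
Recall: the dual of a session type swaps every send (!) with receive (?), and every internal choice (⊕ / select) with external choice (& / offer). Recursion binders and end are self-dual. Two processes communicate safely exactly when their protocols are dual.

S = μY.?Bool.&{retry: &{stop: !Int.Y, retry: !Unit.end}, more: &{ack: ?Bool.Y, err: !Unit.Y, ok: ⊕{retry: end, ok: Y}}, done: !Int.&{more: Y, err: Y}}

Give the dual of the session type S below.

μY.!Bool.⊕{retry: ⊕{stop: ?Int.Y, retry: ?Unit.end}, more: ⊕{ack: !Bool.Y, err: ?Unit.Y, ok: &{retry: end, ok: Y}}, done: ?Int.⊕{more: Y, err: Y}}

μY → μY  (binder kept)
  ?Bool → !Bool
    &{retry,more,done} → ⊕{retry,more,done}  (offer→select)
      • retry:
        &{stop,retry} → ⊕{stop,retry}  (offer→select)
          • stop:
            !Int → ?Int
              dual(Y) = Y
          • retry:
            !Unit → ?Unit
              dual(end) = end
      • more:
        &{ack,err,ok} → ⊕{ack,err,ok}  (offer→select)
          • ack:
            ?Bool → !Bool
              dual(Y) = Y
          • err:
            !Unit → ?Unit
              dual(Y) = Y
          • ok:
            ⊕{retry,ok} → &{retry,ok}  (⊕→&)
              • retry:
                dual(end) = end
              • ok:
                dual(Y) = Y
      • done:
        !Int → ?Int
          &{more,err} → ⊕{more,err}  (offer→select)
            • more:
              dual(Y) = Y
            • err:
              dual(Y) = Y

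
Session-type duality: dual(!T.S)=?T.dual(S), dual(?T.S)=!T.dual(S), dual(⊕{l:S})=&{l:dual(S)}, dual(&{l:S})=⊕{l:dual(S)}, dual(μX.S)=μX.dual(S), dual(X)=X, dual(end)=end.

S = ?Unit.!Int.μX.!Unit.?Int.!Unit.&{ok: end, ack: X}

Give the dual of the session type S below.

?Unit → !Unit
  !Int → ?Int
    μX → μX  (binder kept)
      !Unit → ?Unit
        ?Int → !Int
          !Unit → ?Unit
            &{ok,ack} → ⊕{ok,ack}  (offer→select)
              case ok:
                dual(end) = end
              case ack:
                dual(X) = X

!Unit.?Int.μX.?Unit.!Int.?Unit.⊕{ok: end, ack: X}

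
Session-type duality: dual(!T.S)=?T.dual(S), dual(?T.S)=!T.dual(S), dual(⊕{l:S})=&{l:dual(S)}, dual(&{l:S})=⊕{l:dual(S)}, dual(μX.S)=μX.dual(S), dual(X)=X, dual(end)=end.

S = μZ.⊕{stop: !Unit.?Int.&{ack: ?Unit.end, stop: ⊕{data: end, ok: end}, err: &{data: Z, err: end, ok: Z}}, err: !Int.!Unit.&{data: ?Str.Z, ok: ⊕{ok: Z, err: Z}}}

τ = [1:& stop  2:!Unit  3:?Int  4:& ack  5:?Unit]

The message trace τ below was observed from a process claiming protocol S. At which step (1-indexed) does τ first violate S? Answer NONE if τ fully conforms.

[1] got & stop, protocol expects ⊕ stop or ⊕ err  ✗

1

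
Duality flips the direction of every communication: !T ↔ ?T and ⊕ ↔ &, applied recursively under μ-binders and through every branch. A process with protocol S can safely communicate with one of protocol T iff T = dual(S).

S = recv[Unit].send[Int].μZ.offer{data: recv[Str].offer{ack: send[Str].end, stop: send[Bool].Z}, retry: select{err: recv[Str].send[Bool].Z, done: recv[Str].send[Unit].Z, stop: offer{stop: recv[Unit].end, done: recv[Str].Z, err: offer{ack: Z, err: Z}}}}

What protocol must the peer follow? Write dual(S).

recv[Unit] → send[Unit]
  send[Int] → recv[Int]
    μZ → μZ  (binder kept)
      offer{data,retry} → select{data,retry}  (external→internal)
        • data:
          recv[Str] → send[Str]
            offer{ack,stop} → select{ack,stop}  (external→internal)
              • ack:
                send[Str] → recv[Str]
                  end self-dual
              • stop:
                send[Bool] → recv[Bool]
                  Z self-dual
        • retry:
          select{err,done,stop} → offer{err,done,stop}  (internal→external)
            • err:
              recv[Str] → send[Str]
                send[Bool] → recv[Bool]
                  Z self-dual
            • done:
              recv[Str] → send[Str]
                send[Unit] → recv[Unit]
                  Z self-dual
            • stop:
              offer{stop,done,err} → select{stop,done,err}  (external→internal)
                • stop:
                  recv[Unit] → send[Unit]
                    end self-dual
                • done:
                  recv[Str] → send[Str]
                    Z self-dual
                • err:
                  offer{ack,err} → select{ack,err}  (external→internal)
                    • ack:
                      Z self-dual
                    • err:
                      Z self-dual

send[Unit].recv[Int].μZ.select{data: send[Str].select{ack: recv[Str].end, stop: recv[Bool].Z}, retry: offer{err: send[Str].recv[Bool].Z, done: send[Str].recv[Unit].Z, stop: select{stop: send[Unit].end, done: send[Str].Z, err: select{ack: Z, err: Z}}}}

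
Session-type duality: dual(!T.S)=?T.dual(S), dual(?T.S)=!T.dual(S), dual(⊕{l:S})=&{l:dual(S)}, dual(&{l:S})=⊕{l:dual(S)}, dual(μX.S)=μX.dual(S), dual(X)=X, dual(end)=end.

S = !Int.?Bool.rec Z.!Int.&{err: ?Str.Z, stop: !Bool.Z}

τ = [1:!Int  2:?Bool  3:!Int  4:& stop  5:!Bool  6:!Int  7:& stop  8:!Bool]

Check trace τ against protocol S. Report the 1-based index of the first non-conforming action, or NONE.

[1] !Int  match  state: ?Bool.rec Z.…
[2] ?Bool  match  state: rec Z.…
[3] !Int  match  state: &{err: ?Str.rec Z.…, stop: !Bool.rec Z.…}
[4] & stop  match  state: !Bool.rec Z.…
[5] !Bool  match  state: rec Z.…
[6] !Int  match  state: &{err: ?Str.rec Z.…, stop: !Bool.rec Z.…}
[7] & stop  match  state: !Bool.rec Z.…
[8] !Bool  match  state: rec Z.…
τ conforms to S (length 8)

NONE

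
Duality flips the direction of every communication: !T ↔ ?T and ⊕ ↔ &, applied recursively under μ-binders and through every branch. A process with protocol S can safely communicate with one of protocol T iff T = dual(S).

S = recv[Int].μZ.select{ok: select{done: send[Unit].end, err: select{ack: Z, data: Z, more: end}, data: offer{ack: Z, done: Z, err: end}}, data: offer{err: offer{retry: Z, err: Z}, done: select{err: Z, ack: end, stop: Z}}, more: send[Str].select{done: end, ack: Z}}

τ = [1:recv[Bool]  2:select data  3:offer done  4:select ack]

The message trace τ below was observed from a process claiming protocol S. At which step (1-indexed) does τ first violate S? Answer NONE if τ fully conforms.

step 1: got recv[Bool], protocol expects recv[Int]  ✗

1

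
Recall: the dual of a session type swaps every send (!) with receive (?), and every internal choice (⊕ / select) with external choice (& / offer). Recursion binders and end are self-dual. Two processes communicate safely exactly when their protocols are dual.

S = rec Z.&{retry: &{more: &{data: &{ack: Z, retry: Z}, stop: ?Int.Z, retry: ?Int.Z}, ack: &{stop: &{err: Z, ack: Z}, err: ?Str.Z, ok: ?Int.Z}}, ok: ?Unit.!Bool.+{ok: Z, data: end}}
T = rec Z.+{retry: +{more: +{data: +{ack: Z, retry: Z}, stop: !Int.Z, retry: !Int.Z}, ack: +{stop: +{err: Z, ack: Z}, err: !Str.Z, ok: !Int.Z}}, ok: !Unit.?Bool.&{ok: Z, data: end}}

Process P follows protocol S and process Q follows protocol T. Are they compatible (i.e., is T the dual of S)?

rec Z | rec Z  ok (rec unchanged)
  &{retry,ok} | +{retry,ok}  ok label sets agree
    [retry]
      &{more,ack} | +{more,ack}  ok label sets agree
        [more]
          &{data,stop,retry} | +{data,stop,retry}  ok label sets agree
            [data]
              &{ack,retry} | +{ack,retry}  ok label sets agree
                [ack]
                  Z | Z  ok
                [retry]
                  Z | Z  ok
            [stop]
              ?Int | !Int  ok
                Z | Z  ok
            [retry]
              ?Int | !Int  ok
                Z | Z  ok
        [ack]
          &{stop,err,ok} | +{stop,err,ok}  ok label sets agree
            [stop]
              &{err,ack} | +{err,ack}  ok label sets agree
                [err]
                  Z | Z  ok
                [ack]
                  Z | Z  ok
            [err]
              ?Str | !Str  ok
                Z | Z  ok
            [ok]
              ?Int | !Int  ok
                Z | Z  ok
    [ok]
      ?Unit | !Unit  ok
        !Bool | ?Bool  ok
          +{ok,data} | &{ok,data}  ok label sets agree
            [ok]
              Z | Z  ok
            [data]
              end | end  ok

YES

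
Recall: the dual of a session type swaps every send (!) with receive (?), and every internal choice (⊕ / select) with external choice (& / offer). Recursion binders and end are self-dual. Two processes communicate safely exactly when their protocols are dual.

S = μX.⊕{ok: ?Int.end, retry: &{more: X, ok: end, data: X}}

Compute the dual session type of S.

μX ↦ μX  (rec unchanged)
  ⊕{ok,retry} ↦ &{ok,retry}  (internal→external)
    [ok]
      ?Int ↦ !Int
        end self-dual
    [retry]
      &{more,ok,data} ↦ ⊕{more,ok,data}  (external→internal)
        [more]
          X self-dual
        [ok]
          end self-dual
        [data]
          X self-dual

μX.&{ok: !Int.end, retry: ⊕{more: X, ok: end, data: X}}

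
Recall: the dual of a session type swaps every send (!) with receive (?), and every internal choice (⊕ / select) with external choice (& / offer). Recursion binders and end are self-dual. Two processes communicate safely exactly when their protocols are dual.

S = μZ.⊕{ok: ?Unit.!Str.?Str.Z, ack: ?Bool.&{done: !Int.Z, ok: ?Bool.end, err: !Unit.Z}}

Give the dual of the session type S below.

μZ → μZ  (binder kept)
  ⊕{ok,ack} → &{ok,ack}  (select→offer)
    • ok:
      ?Unit → !Unit
        !Str → ?Str
          ?Str → !Str
            dual(Z) = Z
    • ack:
      ?Bool → !Bool
        &{done,ok,err} → ⊕{done,ok,err}  (external→internal)
          • done:
            !Int → ?Int
              dual(Z) = Z
          • ok:
            ?Bool → !Bool
              dual(end) = end
          • err:
            !Unit → ?Unit
              dual(Z) = Z

μZ.&{ok: !Unit.?Str.!Str.Z, ack: !Bool.⊕{done: ?Int.Z, ok: !Bool.end, err: ?Unit.Z}}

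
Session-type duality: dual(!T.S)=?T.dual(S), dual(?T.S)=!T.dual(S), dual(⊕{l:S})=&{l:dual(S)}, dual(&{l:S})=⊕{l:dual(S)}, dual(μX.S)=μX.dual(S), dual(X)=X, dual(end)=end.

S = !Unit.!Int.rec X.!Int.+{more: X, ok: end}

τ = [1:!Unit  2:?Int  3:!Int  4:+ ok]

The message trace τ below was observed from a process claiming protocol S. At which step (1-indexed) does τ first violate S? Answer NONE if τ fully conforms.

2

[1] !Unit  ✓  cont: !Int.rec X.…
[2] got ?Int, protocol expects !Int  ✗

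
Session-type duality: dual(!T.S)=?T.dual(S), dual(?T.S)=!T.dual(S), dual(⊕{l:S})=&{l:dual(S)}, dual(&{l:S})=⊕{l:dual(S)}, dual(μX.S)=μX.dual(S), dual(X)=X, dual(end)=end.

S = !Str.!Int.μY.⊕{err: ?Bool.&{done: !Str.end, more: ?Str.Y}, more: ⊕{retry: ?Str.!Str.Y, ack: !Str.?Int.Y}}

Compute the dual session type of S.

!Str = ?Str
  !Int = ?Int
    μY = μY  (μ self-dual)
      ⊕{err,more} = &{err,more}  (select→offer)
        [err]
          ?Bool = !Bool
            &{done,more} = ⊕{done,more}  (&→⊕)
              [done]
                !Str = ?Str
                  dual(end) = end
              [more]
                ?Str = !Str
                  dual(Y) = Y
        [more]
          ⊕{retry,ack} = &{retry,ack}  (select→offer)
            [retry]
              ?Str = !Str
                !Str = ?Str
                  dual(Y) = Y
            [ack]
              !Str = ?Str
                ?Int = !Int
                  dual(Y) = Y

?Str.?Int.μY.&{err: !Bool.⊕{done: ?Str.end, more: !Str.Y}, more: &{retry: !Str.?Str.Y, ack: ?Str.!Int.Y}}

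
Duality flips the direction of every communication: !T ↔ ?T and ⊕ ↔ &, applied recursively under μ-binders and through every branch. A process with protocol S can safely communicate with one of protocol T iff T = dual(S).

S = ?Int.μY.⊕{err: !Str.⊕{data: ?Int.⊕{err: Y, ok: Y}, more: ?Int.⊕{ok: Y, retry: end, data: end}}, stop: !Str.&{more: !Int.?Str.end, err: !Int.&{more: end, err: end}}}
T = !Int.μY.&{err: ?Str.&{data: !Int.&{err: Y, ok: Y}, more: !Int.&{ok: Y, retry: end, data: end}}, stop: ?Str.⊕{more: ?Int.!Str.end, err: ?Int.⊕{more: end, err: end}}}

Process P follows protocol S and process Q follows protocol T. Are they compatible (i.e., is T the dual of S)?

?Int vs !Int  ✓
  μY vs μY  ✓ (binder kept)
    ⊕{err,stop} vs &{err,stop}  ✓ label sets agree
      • err:
        !Str vs ?Str  ✓
          ⊕{data,more} vs &{data,more}  ✓ label sets agree
            • data:
              ?Int vs !Int  ✓
                ⊕{err,ok} vs &{err,ok}  ✓ label sets agree
                  • err:
                    Y vs Y  ✓
                  • ok:
                    Y vs Y  ✓
            • more:
              ?Int vs !Int  ✓
                ⊕{ok,retry,data} vs &{ok,retry,data}  ✓ label sets agree
                  • ok:
                    Y vs Y  ✓
                  • retry:
                    end vs end  ✓
                  • data:
                    end vs end  ✓
      • stop:
        !Str vs ?Str  ✓
          &{more,err} vs ⊕{more,err}  ✓ label sets agree
            • more:
              !Int vs ?Int  ✓
                ?Str vs !Str  ✓
                  end vs end  ✓
            • err:
              !Int vs ?Int  ✓
                &{more,err} vs ⊕{more,err}  ✓ label sets agree
                  • more:
                    end vs end  ✓
                  • err:
                    end vs end  ✓

YES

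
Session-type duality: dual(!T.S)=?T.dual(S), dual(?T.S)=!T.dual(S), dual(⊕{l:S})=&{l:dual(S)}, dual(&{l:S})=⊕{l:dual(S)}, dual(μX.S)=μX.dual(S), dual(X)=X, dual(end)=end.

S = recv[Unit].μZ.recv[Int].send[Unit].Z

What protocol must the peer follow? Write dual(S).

recv[Unit] = send[Unit]
  μZ = μZ  (binder kept)
    recv[Int] = send[Int]
      send[Unit] = recv[Unit]
        dual(Z) = Z

send[Unit].μZ.send[Int].recv[Unit].Z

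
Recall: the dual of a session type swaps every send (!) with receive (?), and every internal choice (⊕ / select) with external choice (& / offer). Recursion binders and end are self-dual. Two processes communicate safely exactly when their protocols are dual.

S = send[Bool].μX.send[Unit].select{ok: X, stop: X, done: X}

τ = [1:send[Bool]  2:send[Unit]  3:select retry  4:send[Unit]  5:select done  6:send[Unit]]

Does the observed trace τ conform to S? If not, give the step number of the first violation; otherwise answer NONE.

step 1: send[Bool]  match  now at μX.…
step 2: send[Unit]  match  now at select{ok: μX.…, stop: μX.…, done: μX.…}
step 3: got select retry, protocol expects select ok or select stop or select done  ✗

3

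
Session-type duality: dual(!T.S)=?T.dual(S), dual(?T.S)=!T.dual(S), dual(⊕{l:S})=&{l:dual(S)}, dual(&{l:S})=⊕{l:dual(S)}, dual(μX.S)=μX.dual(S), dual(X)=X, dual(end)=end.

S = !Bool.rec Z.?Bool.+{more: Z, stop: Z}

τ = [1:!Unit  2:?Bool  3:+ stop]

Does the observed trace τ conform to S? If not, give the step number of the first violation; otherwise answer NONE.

step 1: got !Unit, protocol expects !Bool  ✗

1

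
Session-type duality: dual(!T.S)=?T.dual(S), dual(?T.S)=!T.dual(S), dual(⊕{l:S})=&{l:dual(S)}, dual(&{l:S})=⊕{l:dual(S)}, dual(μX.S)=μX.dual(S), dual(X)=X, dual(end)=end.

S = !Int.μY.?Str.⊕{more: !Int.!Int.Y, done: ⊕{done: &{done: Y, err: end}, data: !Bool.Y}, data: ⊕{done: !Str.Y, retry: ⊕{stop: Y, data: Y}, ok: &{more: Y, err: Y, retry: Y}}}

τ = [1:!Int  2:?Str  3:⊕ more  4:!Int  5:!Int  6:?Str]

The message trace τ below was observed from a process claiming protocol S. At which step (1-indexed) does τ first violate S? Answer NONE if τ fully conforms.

NONE

step 1: !Int  ✓  now at μY.…
step 2: ?Str  ✓  now at ⊕{more: !Int.!Int.μY.…, done: ⊕{done: &{done: μY.…, err: end}, data: !Bool.μY.…}, data: ⊕{done: !Str.μY.…, retry: ⊕{stop: μY.…, data: μY.…}, ok: &{more: μY.…, err: μY.…, retry: μY.…}}}
step 3: ⊕ more  ✓  now at !Int.!Int.μY.…
step 4: !Int  ✓  now at !Int.μY.…
step 5: !Int  ✓  now at μY.…
step 6: ?Str  ✓  now at ⊕{more: !Int.!Int.μY.…, done: ⊕{done: &{done: μY.…, err: end}, data: !Bool.μY.…}, data: ⊕{done: !Str.μY.…, retry: ⊕{stop: μY.…, data: μY.…}, ok: &{more: μY.…, err: μY.…, retry: μY.…}}}
τ conforms to S (length 6)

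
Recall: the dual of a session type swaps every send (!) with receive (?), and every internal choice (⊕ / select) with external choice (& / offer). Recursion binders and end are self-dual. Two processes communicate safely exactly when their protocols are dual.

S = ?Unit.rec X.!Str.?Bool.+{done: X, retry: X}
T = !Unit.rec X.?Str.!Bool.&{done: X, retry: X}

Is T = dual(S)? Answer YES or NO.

YES

?Unit vs !Unit  ✓
  rec X vs rec X  ✓ (binder kept)
    !Str vs ?Str  ✓
      ?Bool vs !Bool  ✓
        +{done,retry} vs &{done,retry}  ✓ same labels
          [done]
            X vs X  ✓
          [retry]
            X vs X  ✓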